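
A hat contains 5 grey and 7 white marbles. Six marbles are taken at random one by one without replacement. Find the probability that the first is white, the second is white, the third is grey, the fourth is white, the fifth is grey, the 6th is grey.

5/264

Multiply the conditional probability of each draw in order, without replacement, so each draw removes one from its color and from the total.
P = (7/12) · (6/11) · (5/10) · (5/9) · (4/8) · (3/7) = 5/264 ≈ 0.0189.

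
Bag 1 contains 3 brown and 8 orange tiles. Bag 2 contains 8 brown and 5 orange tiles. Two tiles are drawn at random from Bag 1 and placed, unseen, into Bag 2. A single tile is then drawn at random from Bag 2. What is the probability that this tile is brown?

94/165

Condition on how many of the transferred tiles are brown (from Bag 1: 3 brown of 11; then Bag 2 has 15 total).
  0 brown: C(3,0)C(8,2)/C(11,2) = 28/55; then P = 8/15
  1 brown: C(3,1)C(8,1)/C(11,2) = 24/55; then P = 9/15
  2 brown: C(3,2)C(8,0)/C(11,2) = 3/55; then P = 10/15
P(brown from Bag 2) = 94/165 ≈ 0.5697.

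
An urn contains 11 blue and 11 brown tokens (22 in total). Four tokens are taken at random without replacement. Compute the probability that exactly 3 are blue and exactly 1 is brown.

Unordered draws without replacement: count favorable combinations over C(22,4).
Favorable = C(11,3) · C(11,1) = 1815; total = C(22,4) = 7315.
P = 1815/7315 = 33/133 ≈ 0.2481.

33/133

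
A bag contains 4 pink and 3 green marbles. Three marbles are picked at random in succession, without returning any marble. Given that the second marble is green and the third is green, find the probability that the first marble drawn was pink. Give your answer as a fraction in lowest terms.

P(first=pink and the second marble is green and the third is green) = (4/7)·(3/6)·(2/5) = 4/35.
P(E) = Σ over first color = 4/35 + 1/35 = 1/7.
By Bayes, P(first=pink | E) = 4/35 / 1/7 = 4/5 ≈ 0.8000.

4/5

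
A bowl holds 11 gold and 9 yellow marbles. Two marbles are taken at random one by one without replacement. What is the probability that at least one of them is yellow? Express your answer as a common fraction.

27/38

Use the complement: P(at least one yellow) = 1 − P(no yellow).
P(none) = C(11,2)/C(20,2) = 55/190.
So P = 1 − 55/190 = 27/38 ≈ 0.7105.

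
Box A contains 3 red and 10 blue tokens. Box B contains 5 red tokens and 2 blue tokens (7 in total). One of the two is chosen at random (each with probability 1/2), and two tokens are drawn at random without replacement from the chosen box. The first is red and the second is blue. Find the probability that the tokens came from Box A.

P(E | Box A) = 5/26; P(E | Box B) = 5/21.
P(E) = 1/2·5/26 + 1/2·5/21 = 235/1092.
By Bayes' rule, P(Box A | E) = 5/52 / 235/1092 = 21/47 ≈ 0.4468.

21/47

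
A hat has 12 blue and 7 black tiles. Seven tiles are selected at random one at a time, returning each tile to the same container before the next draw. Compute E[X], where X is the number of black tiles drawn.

By linearity of expectation, E[X] = Σ P(draw i is black); each independent draw has P(black) = 7/19.
E[X] = 7 · 7/19 = 49/19 ≈ 2.5789.

49/19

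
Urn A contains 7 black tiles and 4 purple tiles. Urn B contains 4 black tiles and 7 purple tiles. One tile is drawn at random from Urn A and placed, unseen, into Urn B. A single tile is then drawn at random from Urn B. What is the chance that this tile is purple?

27/44

Condition on how many of the transferred tiles are purple (from Urn A: 4 purple of 11; then Urn B has 12 total).
  0 purple: C(4,0)C(7,1)/C(11,1) = 7/11; then P = 7/12
  1 purple: C(4,1)C(7,0)/C(11,1) = 4/11; then P = 8/12
P(purple from Urn B) = 27/44 ≈ 0.6136.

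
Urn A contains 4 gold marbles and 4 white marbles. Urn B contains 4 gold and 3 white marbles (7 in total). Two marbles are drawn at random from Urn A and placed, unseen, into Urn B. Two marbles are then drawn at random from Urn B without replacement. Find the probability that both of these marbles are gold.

143/504

Condition on how many of the transferred marbles are gold (from Urn A: 4 gold of 8; then Urn B has 9 total).
  0 gold: C(4,0)C(4,2)/C(8,2) = 3/14; then P = C(4,2)/C(9,2) = 1/6
  1 gold: C(4,1)C(4,1)/C(8,2) = 4/7; then P = C(5,2)/C(9,2) = 5/18
  2 gold: C(4,2)C(4,0)/C(8,2) = 3/14; then P = C(6,2)/C(9,2) = 5/12
P(both gold) = 143/504 ≈ 0.2837.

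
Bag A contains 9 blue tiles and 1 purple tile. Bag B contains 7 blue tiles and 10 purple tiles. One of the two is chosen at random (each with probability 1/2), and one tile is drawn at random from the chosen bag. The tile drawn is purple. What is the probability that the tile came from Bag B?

P(purple | Bag A) = 1/10; P(purple | Bag B) = 10/17.
P(purple) = 1/2·1/10 + 1/2·10/17 = 117/340.
By Bayes' rule, P(Bag B | purple) = 5/17 / 117/340 = 100/117 ≈ 0.8547.

100/117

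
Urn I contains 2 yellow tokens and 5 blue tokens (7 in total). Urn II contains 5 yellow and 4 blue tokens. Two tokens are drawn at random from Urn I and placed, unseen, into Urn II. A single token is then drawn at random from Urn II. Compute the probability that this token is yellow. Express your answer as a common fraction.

Condition on how many of the transferred tokens are yellow (from Urn I: 2 yellow of 7; then Urn II has 11 total).
  0 yellow: C(2,0)C(5,2)/C(7,2) = 10/21; then P = 5/11
  1 yellow: C(2,1)C(5,1)/C(7,2) = 10/21; then P = 6/11
  2 yellow: C(2,2)C(5,0)/C(7,2) = 1/21; then P = 7/11
P(yellow from Urn II) = 39/77 ≈ 0.5065.

39/77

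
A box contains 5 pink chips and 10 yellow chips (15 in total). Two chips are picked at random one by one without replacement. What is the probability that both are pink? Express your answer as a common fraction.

2/21

Multiply the conditional probability of each draw in order, without replacement, so each draw removes one from its color and from the total.
P = (5/15) · (4/14) = 2/21 ≈ 0.0952.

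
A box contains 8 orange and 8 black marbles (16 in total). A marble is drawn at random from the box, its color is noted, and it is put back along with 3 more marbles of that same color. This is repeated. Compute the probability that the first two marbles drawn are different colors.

Either orange then black, or black then orange; after the first draw the total is 19.
P = (8/16)·(8/19) + (8/16)·(8/19) = 8/19 ≈ 0.4211.

8/19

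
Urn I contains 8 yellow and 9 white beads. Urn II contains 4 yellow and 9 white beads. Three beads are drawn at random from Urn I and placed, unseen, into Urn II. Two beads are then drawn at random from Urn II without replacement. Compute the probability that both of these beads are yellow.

Condition on how many of the transferred beads are yellow (from Urn I: 8 yellow of 17; then Urn II has 16 total).
  0 yellow: C(8,0)C(9,3)/C(17,3) = 21/170; then P = C(4,2)/C(16,2) = 1/20
  1 yellow: C(8,1)C(9,2)/C(17,3) = 36/85; then P = C(5,2)/C(16,2) = 1/12
  2 yellow: C(8,2)C(9,1)/C(17,3) = 63/170; then P = C(6,2)/C(16,2) = 1/8
  3 yellow: C(8,3)C(9,0)/C(17,3) = 7/85; then P = C(7,2)/C(16,2) = 7/40
P(both yellow) = 139/1360 ≈ 0.1022.

139/1360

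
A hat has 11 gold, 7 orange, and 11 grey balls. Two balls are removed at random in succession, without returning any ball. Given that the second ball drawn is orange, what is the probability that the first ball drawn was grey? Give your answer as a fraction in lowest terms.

P(first=grey and the second ball drawn is orange) = (11/29)·(7/28) = 11/116.
P(the second ball drawn is orange) = Σ over first color = 11/116 + 3/58 + 11/116 = 7/29.
By Bayes, P(first=grey | the second ball drawn is orange) = 11/116 / 7/29 = 11/28 ≈ 0.3929.

11/28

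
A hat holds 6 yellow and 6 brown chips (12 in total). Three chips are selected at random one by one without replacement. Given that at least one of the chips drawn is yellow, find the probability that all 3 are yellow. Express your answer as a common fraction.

P(all 3 yellow) = C(6,3)/C(12,3) = 1/11; P(at least one yellow) = 1 − C(6,3)/C(12,3) = 10/11.
Since 'all 3 yellow' ⊆ 'at least one yellow', P(all 3 | at least one) = 1/11 / 10/11 = 1/10 ≈ 0.1000.

1/10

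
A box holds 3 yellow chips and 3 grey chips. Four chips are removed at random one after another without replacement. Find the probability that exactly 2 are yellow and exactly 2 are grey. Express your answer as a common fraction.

3/5

Unordered draws without replacement: count favorable combinations over C(6,4).
Favorable = C(3,2) · C(3,2) = 9; total = C(6,4) = 15.
P = 9/15 = 3/5 ≈ 0.6000.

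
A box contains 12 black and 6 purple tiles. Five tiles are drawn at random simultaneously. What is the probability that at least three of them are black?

Sum the hypergeometric tail for j = 3,…,5 black tiles.
Favorable = C(12,3)·C(6,2) + C(12,4)·C(6,1) + C(12,5)·C(6,0) = 7062; total = C(18,5) = 8568.
P = 7062/8568 = 1177/1428 ≈ 0.8242.

1177/1428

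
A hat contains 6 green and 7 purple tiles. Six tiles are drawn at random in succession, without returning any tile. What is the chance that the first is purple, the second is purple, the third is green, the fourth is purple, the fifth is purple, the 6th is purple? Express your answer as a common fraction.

Multiply the conditional probability of each draw in order, without replacement, so each draw removes one from its color and from the total.
P = (7/13) · (6/12) · (6/11) · (5/10) · (4/9) · (3/8) = 7/572 ≈ 0.0122.

7/572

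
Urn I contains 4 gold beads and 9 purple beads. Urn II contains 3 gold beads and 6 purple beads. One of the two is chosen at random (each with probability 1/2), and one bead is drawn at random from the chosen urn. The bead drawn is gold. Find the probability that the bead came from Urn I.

P(gold | Urn I) = 4/13; P(gold | Urn II) = 1/3.
P(gold) = 1/2·4/13 + 1/2·1/3 = 25/78.
By Bayes' rule, P(Urn I | gold) = 2/13 / 25/78 = 12/25 ≈ 0.4800.

12/25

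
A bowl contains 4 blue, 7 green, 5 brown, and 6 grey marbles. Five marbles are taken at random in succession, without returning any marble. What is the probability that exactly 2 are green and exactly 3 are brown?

Unordered draws without replacement: count favorable combinations over C(22,5).
Favorable = C(4,0) · C(7,2) · C(5,3) · C(6,0) = 210; total = C(22,5) = 26334.
P = 210/26334 = 5/627 ≈ 0.0080.

5/627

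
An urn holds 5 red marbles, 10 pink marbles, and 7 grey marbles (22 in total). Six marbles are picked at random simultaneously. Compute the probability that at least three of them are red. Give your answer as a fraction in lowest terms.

Sum the hypergeometric tail for j = 3,…,5 red marbles.
Favorable = C(5,3)·C(17,3) + C(5,4)·C(17,2) + C(5,5)·C(17,1) = 7497; total = C(22,6) = 74613.
P = 7497/74613 = 21/209 ≈ 0.1005.

21/209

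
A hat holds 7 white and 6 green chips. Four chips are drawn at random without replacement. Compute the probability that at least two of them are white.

Sum the hypergeometric tail for j = 2,…,4 white chips.
Favorable = C(7,2)·C(6,2) + C(7,3)·C(6,1) + C(7,4)·C(6,0) = 560; total = C(13,4) = 715.
P = 560/715 = 112/143 ≈ 0.7832.

112/143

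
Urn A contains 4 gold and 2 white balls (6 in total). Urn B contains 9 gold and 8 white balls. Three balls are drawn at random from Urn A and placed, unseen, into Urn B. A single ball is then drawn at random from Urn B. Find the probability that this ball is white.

Condition on how many of the transferred balls are white (from Urn A: 2 white of 6; then Urn B has 20 total).
  0 white: C(2,0)C(4,3)/C(6,3) = 1/5; then P = 8/20
  1 white: C(2,1)C(4,2)/C(6,3) = 3/5; then P = 9/20
  2 white: C(2,2)C(4,1)/C(6,3) = 1/5; then P = 10/20
P(white from Urn B) = 9/20 ≈ 0.4500.

9/20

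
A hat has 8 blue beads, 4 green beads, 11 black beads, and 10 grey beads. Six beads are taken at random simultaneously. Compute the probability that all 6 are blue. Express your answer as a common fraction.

Unordered draws without replacement: count favorable combinations over C(33,6).
Favorable = C(8,6) · C(4,0) · C(11,0) · C(10,0) = 28; total = C(33,6) = 1107568.
P = 28/1107568 = 1/39556 ≈ 0.0000.

1/39556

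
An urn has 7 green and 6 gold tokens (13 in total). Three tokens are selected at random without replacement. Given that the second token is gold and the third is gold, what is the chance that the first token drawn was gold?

4/11

P(first=gold and the second token is gold and the third is gold) = (6/13)·(5/12)·(4/11) = 10/143.
P(E) = Σ over first color = 35/286 + 10/143 = 5/26.
By Bayes, P(first=gold | E) = 10/143 / 5/26 = 4/11 ≈ 0.3636.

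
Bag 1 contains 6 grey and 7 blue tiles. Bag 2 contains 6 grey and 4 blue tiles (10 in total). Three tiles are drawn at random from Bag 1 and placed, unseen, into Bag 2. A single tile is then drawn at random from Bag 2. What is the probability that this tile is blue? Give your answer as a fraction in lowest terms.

Condition on how many of the transferred tiles are blue (from Bag 1: 7 blue of 13; then Bag 2 has 13 total).
  0 blue: C(7,0)C(6,3)/C(13,3) = 10/143; then P = 4/13
  1 blue: C(7,1)C(6,2)/C(13,3) = 105/286; then P = 5/13
  2 blue: C(7,2)C(6,1)/C(13,3) = 63/143; then P = 6/13
  3 blue: C(7,3)C(6,0)/C(13,3) = 35/286; then P = 7/13
P(blue from Bag 2) = 73/169 ≈ 0.4320.

73/169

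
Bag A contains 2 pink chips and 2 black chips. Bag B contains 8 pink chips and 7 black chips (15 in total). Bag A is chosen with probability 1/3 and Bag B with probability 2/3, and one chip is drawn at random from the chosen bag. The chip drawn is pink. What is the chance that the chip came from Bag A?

P(pink | Bag A) = 1/2; P(pink | Bag B) = 8/15.
P(pink) = 1/3·1/2 + 2/3·8/15 = 47/90.
By Bayes' rule, P(Bag A | pink) = 1/6 / 47/90 = 15/47 ≈ 0.3191.

15/47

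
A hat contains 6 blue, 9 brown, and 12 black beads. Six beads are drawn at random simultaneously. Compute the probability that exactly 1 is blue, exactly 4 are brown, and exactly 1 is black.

Unordered draws without replacement: count favorable combinations over C(27,6).
Favorable = C(6,1) · C(9,4) · C(12,1) = 9072; total = C(27,6) = 296010.
P = 9072/296010 = 504/16445 ≈ 0.0306.

504/16445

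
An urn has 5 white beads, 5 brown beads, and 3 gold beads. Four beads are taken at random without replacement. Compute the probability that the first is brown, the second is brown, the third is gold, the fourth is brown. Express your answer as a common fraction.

3/286

Multiply the conditional probability of each draw in order, without replacement, so each draw removes one from its color and from the total.
P = (5/13) · (4/12) · (3/11) · (3/10) = 3/286 ≈ 0.0105.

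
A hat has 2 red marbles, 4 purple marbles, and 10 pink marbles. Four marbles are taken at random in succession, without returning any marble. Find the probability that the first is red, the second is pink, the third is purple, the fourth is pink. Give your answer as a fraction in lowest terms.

3/182

Multiply the conditional probability of each draw in order, without replacement, so each draw removes one from its color and from the total.
P = (2/16) · (10/15) · (4/14) · (9/13) = 3/182 ≈ 0.0165.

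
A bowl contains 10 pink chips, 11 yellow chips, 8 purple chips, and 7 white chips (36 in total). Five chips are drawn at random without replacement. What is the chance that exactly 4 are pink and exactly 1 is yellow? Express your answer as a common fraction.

Unordered draws without replacement: count favorable combinations over C(36,5).
Favorable = C(10,4) · C(11,1) · C(8,0) · C(7,0) = 2310; total = C(36,5) = 376992.
P = 2310/376992 = 5/816 ≈ 0.0061.

5/816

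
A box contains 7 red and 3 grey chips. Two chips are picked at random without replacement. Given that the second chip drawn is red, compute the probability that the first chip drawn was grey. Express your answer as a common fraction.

1/3

P(first=grey and the second chip drawn is red) = (3/10)·(7/9) = 7/30.
P(the second chip drawn is red) = Σ over first color = 7/15 + 7/30 = 7/10.
By Bayes, P(first=grey | the second chip drawn is red) = 7/30 / 7/10 = 1/3 ≈ 0.3333.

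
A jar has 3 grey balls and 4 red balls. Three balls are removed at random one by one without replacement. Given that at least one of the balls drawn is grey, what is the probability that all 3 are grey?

P(all 3 grey) = C(3,3)/C(7,3) = 1/35; P(at least one grey) = 1 − C(4,3)/C(7,3) = 31/35.
Since 'all 3 grey' ⊆ 'at least one grey', P(all 3 | at least one) = 1/35 / 31/35 = 1/31 ≈ 0.0323.

1/31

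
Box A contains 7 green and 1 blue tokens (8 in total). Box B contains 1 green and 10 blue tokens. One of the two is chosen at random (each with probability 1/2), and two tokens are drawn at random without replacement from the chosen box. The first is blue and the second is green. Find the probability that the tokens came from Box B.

8/19

P(E | Box A) = 1/8; P(E | Box B) = 1/11.
P(E) = 1/2·1/8 + 1/2·1/11 = 19/176.
By Bayes' rule, P(Box B | E) = 1/22 / 19/176 = 8/19 ≈ 0.4211.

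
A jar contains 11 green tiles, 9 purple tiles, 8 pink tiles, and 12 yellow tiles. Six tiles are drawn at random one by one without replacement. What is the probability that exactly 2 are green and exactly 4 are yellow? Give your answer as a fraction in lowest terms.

1815/255892

Unordered draws without replacement: count favorable combinations over C(40,6).
Favorable = C(11,2) · C(9,0) · C(8,0) · C(12,4) = 27225; total = C(40,6) = 3838380.
P = 27225/3838380 = 1815/255892 ≈ 0.0071.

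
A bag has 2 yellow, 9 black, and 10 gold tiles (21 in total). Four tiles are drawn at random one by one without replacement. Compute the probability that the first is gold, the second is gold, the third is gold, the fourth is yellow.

Multiply the conditional probability of each draw in order, without replacement, so each draw removes one from its color and from the total.
P = (10/21) · (9/20) · (8/19) · (2/18) = 4/399 ≈ 0.0100.

4/399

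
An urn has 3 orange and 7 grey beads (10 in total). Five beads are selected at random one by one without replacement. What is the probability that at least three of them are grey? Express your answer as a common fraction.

Sum the hypergeometric tail for j = 3,…,5 grey beads.
Favorable = C(7,3)·C(3,2) + C(7,4)·C(3,1) + C(7,5)·C(3,0) = 231; total = C(10,5) = 252.
P = 231/252 = 11/12 ≈ 0.9167.

11/12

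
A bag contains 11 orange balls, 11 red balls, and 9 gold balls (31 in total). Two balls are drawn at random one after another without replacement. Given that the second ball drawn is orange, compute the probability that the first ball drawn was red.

11/30

P(first=red and the second ball drawn is orange) = (11/31)·(11/30) = 121/930.
P(the second ball drawn is orange) = Σ over first color = 11/93 + 121/930 + 33/310 = 11/31.
By Bayes, P(first=red | the second ball drawn is orange) = 121/930 / 11/31 = 11/30 ≈ 0.3667.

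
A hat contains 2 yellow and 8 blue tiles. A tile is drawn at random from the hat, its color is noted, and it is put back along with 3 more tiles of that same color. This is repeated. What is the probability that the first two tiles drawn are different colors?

Either yellow then blue, or blue then yellow; after the first draw the total is 13.
P = (2/10)·(8/13) + (8/10)·(2/13) = 16/65 ≈ 0.2462.

16/65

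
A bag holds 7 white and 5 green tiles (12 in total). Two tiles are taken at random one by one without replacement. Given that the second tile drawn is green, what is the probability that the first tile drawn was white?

7/11

P(first=white and the second tile drawn is green) = (7/12)·(5/11) = 35/132.
P(the second tile drawn is green) = Σ over first color = 35/132 + 5/33 = 5/12.
By Bayes, P(first=white | the second tile drawn is green) = 35/132 / 5/12 = 7/11 ≈ 0.6364.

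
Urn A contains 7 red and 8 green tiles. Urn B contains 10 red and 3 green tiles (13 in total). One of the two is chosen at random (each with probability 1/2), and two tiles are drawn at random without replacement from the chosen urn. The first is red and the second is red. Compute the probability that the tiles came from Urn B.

75/101

P(E | Urn A) = 1/5; P(E | Urn B) = 15/26.
P(E) = 1/2·1/5 + 1/2·15/26 = 101/260.
By Bayes' rule, P(Urn B | E) = 15/52 / 101/260 = 75/101 ≈ 0.7426.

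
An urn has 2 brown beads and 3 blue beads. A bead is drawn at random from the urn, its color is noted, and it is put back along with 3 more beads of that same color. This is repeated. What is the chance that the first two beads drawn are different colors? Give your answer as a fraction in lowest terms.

3/10

Either brown then blue, or blue then brown; after the first draw the total is 8.
P = (2/5)·(3/8) + (3/5)·(2/8) = 3/10 ≈ 0.3000.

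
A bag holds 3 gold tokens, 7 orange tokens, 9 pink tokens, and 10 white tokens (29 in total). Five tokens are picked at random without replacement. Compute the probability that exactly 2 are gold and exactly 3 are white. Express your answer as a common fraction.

8/2639

Unordered draws without replacement: count favorable combinations over C(29,5).
Favorable = C(3,2) · C(7,0) · C(9,0) · C(10,3) = 360; total = C(29,5) = 118755.
P = 360/118755 = 8/2639 ≈ 0.0030.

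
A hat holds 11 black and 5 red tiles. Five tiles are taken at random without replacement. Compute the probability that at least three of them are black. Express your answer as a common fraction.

Sum the hypergeometric tail for j = 3,…,5 black tiles.
Favorable = C(11,3)·C(5,2) + C(11,4)·C(5,1) + C(11,5)·C(5,0) = 3762; total = C(16,5) = 4368.
P = 3762/4368 = 627/728 ≈ 0.8613.

627/728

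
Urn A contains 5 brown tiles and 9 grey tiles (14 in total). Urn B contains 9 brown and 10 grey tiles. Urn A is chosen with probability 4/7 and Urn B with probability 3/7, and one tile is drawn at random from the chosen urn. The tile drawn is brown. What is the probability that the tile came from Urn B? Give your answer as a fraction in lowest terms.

189/379

P(brown | Urn A) = 5/14; P(brown | Urn B) = 9/19.
P(brown) = 4/7·5/14 + 3/7·9/19 = 379/931.
By Bayes' rule, P(Urn B | brown) = 27/133 / 379/931 = 189/379 ≈ 0.4987.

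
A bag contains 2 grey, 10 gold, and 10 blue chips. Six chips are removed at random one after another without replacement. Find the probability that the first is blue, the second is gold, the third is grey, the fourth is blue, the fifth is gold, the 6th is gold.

Multiply the conditional probability of each draw in order, without replacement, so each draw removes one from its color and from the total.
P = (10/22) · (10/21) · (2/20) · (9/19) · (9/18) · (8/17) = 60/24871 ≈ 0.0024.

60/24871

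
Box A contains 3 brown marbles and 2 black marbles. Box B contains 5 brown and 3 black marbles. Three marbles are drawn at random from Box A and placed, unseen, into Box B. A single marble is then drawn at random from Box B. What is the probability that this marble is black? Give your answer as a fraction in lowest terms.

21/55

Condition on how many of the transferred marbles are black (from Box A: 2 black of 5; then Box B has 11 total).
  0 black: C(2,0)C(3,3)/C(5,3) = 1/10; then P = 3/11
  1 black: C(2,1)C(3,2)/C(5,3) = 3/5; then P = 4/11
  2 black: C(2,2)C(3,1)/C(5,3) = 3/10; then P = 5/11
P(black from Box B) = 21/55 ≈ 0.3818.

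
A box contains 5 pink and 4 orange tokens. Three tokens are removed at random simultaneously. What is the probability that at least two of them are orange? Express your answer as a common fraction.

Sum the hypergeometric tail for j = 2,…,3 orange tokens.
Favorable = C(4,2)·C(5,1) + C(4,3)·C(5,0) = 34; total = C(9,3) = 84.
P = 34/84 = 17/42 ≈ 0.4048.

17/42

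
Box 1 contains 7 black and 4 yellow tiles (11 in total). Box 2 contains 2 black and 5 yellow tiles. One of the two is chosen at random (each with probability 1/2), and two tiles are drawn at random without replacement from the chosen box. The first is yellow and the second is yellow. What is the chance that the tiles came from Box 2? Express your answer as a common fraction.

P(E | Box 1) = 6/55; P(E | Box 2) = 10/21.
P(E) = 1/2·6/55 + 1/2·10/21 = 338/1155.
By Bayes' rule, P(Box 2 | E) = 5/21 / 338/1155 = 275/338 ≈ 0.8136.

275/338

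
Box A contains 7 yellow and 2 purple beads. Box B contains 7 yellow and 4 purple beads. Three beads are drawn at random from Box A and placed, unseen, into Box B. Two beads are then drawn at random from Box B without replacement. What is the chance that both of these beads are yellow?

67/156

Condition on how many of the transferred beads are yellow (from Box A: 7 yellow of 9; then Box B has 14 total).
  1 yellow: C(7,1)C(2,2)/C(9,3) = 1/12; then P = C(8,2)/C(14,2) = 4/13
  2 yellow: C(7,2)C(2,1)/C(9,3) = 1/2; then P = C(9,2)/C(14,2) = 36/91
  3 yellow: C(7,3)C(2,0)/C(9,3) = 5/12; then P = C(10,2)/C(14,2) = 45/91
P(both yellow) = 67/156 ≈ 0.4295.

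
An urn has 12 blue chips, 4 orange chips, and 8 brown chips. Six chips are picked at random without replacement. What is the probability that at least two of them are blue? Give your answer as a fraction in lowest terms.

2822/3059

Sum the hypergeometric tail for j = 2,…,6 blue chips.
Favorable = C(12,2)·C(12,4) + C(12,3)·C(12,3) + C(12,4)·C(12,2) + C(12,5)·C(12,1) + C(12,6)·C(12,0) = 124168; total = C(24,6) = 134596.
P = 124168/134596 = 2822/3059 ≈ 0.9225.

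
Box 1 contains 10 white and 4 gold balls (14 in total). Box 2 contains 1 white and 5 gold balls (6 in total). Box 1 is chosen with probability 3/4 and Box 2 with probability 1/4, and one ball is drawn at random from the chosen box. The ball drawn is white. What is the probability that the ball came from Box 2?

P(white | Box 1) = 5/7; P(white | Box 2) = 1/6.
P(white) = 3/4·5/7 + 1/4·1/6 = 97/168.
By Bayes' rule, P(Box 2 | white) = 1/24 / 97/168 = 7/97 ≈ 0.0722.

7/97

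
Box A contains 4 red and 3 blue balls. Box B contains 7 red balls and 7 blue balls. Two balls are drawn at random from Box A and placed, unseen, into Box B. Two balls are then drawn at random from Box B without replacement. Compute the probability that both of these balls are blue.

Condition on how many of the transferred balls are blue (from Box A: 3 blue of 7; then Box B has 16 total).
  0 blue: C(3,0)C(4,2)/C(7,2) = 2/7; then P = C(7,2)/C(16,2) = 7/40
  1 blue: C(3,1)C(4,1)/C(7,2) = 4/7; then P = C(8,2)/C(16,2) = 7/30
  2 blue: C(3,2)C(4,0)/C(7,2) = 1/7; then P = C(9,2)/C(16,2) = 3/10
P(both blue) = 19/84 ≈ 0.2262.

19/84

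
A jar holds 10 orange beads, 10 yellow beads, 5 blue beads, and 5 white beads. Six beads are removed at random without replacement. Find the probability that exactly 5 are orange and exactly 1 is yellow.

Unordered draws without replacement: count favorable combinations over C(30,6).
Favorable = C(10,5) · C(10,1) · C(5,0) · C(5,0) = 2520; total = C(30,6) = 593775.
P = 2520/593775 = 8/1885 ≈ 0.0042.

8/1885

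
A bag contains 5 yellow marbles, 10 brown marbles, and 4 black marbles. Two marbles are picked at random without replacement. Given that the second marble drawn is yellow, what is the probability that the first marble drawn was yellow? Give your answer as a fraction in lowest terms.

2/9

P(first=yellow and the second marble drawn is yellow) = (5/19)·(4/18) = 10/171.
P(the second marble drawn is yellow) = Σ over first color = 10/171 + 25/171 + 10/171 = 5/19.
By Bayes, P(first=yellow | the second marble drawn is yellow) = 10/171 / 5/19 = 2/9 ≈ 0.2222.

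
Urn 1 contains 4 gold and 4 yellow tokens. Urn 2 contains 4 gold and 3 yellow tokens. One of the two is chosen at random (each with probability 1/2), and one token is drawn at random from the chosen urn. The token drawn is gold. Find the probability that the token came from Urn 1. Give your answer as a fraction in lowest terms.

7/15

P(gold | Urn 1) = 1/2; P(gold | Urn 2) = 4/7.
P(gold) = 1/2·1/2 + 1/2·4/7 = 15/28.
By Bayes' rule, P(Urn 1 | gold) = 1/4 / 15/28 = 7/15 ≈ 0.4667.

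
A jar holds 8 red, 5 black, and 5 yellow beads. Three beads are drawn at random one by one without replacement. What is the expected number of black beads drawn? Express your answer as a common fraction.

By linearity of expectation, E[X] = Σ P(draw i is black); by symmetry each draw (even without replacement) has P(black) = 5/18.
E[X] = 3 · 5/18 = 5/6 ≈ 0.8333.

5/6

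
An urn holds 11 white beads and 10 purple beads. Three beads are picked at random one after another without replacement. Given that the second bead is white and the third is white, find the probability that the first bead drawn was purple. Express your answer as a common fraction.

10/19

P(first=purple and the second bead is white and the third is white) = (10/21)·(11/20)·(10/19) = 55/399.
P(E) = Σ over first color = 33/266 + 55/399 = 11/42.
By Bayes, P(first=purple | E) = 55/399 / 11/42 = 10/19 ≈ 0.5263.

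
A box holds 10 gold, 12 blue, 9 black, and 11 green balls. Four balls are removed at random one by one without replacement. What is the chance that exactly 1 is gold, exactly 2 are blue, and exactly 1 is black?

Unordered draws without replacement: count favorable combinations over C(42,4).
Favorable = C(10,1) · C(12,2) · C(9,1) · C(11,0) = 5940; total = C(42,4) = 111930.
P = 5940/111930 = 198/3731 ≈ 0.0531.

198/3731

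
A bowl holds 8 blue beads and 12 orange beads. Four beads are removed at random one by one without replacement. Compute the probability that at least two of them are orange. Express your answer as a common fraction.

Sum the hypergeometric tail for j = 2,…,4 orange beads.
Favorable = C(12,2)·C(8,2) + C(12,3)·C(8,1) + C(12,4)·C(8,0) = 4103; total = C(20,4) = 4845.
P = 4103/4845 = 4103/4845 ≈ 0.8469.

4103/4845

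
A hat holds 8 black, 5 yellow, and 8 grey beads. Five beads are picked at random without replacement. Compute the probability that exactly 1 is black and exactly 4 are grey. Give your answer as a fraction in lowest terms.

80/2907

Unordered draws without replacement: count favorable combinations over C(21,5).
Favorable = C(8,1) · C(5,0) · C(8,4) = 560; total = C(21,5) = 20349.
P = 560/20349 = 80/2907 ≈ 0.0275.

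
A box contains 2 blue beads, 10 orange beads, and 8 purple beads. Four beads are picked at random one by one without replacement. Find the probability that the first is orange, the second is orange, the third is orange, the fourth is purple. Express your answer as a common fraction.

16/323

Multiply the conditional probability of each draw in order, without replacement, so each draw removes one from its color and from the total.
P = (10/20) · (9/19) · (8/18) · (8/17) = 16/323 ≈ 0.0495.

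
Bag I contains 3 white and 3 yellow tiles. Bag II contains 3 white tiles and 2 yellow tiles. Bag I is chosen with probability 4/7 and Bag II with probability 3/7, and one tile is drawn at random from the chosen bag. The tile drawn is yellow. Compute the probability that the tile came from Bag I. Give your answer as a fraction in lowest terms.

5/8

P(yellow | Bag I) = 1/2; P(yellow | Bag II) = 2/5.
P(yellow) = 4/7·1/2 + 3/7·2/5 = 16/35.
By Bayes' rule, P(Bag I | yellow) = 2/7 / 16/35 = 5/8 ≈ 0.6250.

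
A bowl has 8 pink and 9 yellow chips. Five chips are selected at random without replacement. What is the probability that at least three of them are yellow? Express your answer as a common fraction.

Sum the hypergeometric tail for j = 3,…,5 yellow chips.
Favorable = C(9,3)·C(8,2) + C(9,4)·C(8,1) + C(9,5)·C(8,0) = 3486; total = C(17,5) = 6188.
P = 3486/6188 = 249/442 ≈ 0.5633.

249/442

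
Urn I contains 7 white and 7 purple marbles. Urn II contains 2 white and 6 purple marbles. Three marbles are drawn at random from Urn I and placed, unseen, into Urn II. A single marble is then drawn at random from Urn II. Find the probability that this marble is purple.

Condition on how many of the transferred marbles are purple (from Urn I: 7 purple of 14; then Urn II has 11 total).
  0 purple: C(7,0)C(7,3)/C(14,3) = 5/52; then P = 6/11
  1 purple: C(7,1)C(7,2)/C(14,3) = 21/52; then P = 7/11
  2 purple: C(7,2)C(7,1)/C(14,3) = 21/52; then P = 8/11
  3 purple: C(7,3)C(7,0)/C(14,3) = 5/52; then P = 9/11
P(purple from Urn II) = 15/22 ≈ 0.6818.

15/22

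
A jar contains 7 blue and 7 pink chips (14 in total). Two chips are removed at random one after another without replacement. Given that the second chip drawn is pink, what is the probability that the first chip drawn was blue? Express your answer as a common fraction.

P(first=blue and the second chip drawn is pink) = (7/14)·(7/13) = 7/26.
P(the second chip drawn is pink) = Σ over first color = 7/26 + 3/13 = 1/2.
By Bayes, P(first=blue | the second chip drawn is pink) = 7/26 / 1/2 = 7/13 ≈ 0.5385.

7/13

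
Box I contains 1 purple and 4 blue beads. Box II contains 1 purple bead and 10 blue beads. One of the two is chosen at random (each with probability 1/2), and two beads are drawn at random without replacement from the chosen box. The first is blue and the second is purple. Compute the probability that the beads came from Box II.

P(E | Box I) = 1/5; P(E | Box II) = 1/11.
P(E) = 1/2·1/5 + 1/2·1/11 = 8/55.
By Bayes' rule, P(Box II | E) = 1/22 / 8/55 = 5/16 ≈ 0.3125.

5/16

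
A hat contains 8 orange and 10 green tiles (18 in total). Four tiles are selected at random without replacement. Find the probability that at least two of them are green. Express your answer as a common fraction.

27/34

Sum the hypergeometric tail for j = 2,…,4 green tiles.
Favorable = C(10,2)·C(8,2) + C(10,3)·C(8,1) + C(10,4)·C(8,0) = 2430; total = C(18,4) = 3060.
P = 2430/3060 = 27/34 ≈ 0.7941.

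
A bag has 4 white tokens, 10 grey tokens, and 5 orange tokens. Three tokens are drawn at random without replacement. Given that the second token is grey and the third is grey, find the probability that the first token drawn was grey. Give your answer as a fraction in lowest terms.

P(first=grey and the second token is grey and the third is grey) = (10/19)·(9/18)·(8/17) = 40/323.
P(E) = Σ over first color = 20/323 + 40/323 + 25/323 = 5/19.
By Bayes, P(first=grey | E) = 40/323 / 5/19 = 8/17 ≈ 0.4706.

8/17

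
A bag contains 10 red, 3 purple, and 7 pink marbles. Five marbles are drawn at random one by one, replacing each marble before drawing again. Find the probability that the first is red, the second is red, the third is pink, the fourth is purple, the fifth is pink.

Multiply the conditional probability of each draw in order, with replacement (the composition resets each draw).
P = (10/20) · (10/20) · (7/20) · (3/20) · (7/20) = 147/32000 ≈ 0.0046.

147/32000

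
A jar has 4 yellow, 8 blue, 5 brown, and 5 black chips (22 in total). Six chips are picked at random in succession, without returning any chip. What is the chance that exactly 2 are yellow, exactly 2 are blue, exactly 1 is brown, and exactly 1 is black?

200/3553

Unordered draws without replacement: count favorable combinations over C(22,6).
Favorable = C(4,2) · C(8,2) · C(5,1) · C(5,1) = 4200; total = C(22,6) = 74613.
P = 4200/74613 = 200/3553 ≈ 0.0563.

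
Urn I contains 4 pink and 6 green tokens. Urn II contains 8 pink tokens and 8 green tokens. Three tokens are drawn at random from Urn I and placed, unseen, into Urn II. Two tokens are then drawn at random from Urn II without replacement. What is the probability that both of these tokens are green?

217/855

Condition on how many of the transferred tokens are green (from Urn I: 6 green of 10; then Urn II has 19 total).
  0 green: C(6,0)C(4,3)/C(10,3) = 1/30; then P = C(8,2)/C(19,2) = 28/171
  1 green: C(6,1)C(4,2)/C(10,3) = 3/10; then P = C(9,2)/C(19,2) = 4/19
  2 green: C(6,2)C(4,1)/C(10,3) = 1/2; then P = C(10,2)/C(19,2) = 5/19
  3 green: C(6,3)C(4,0)/C(10,3) = 1/6; then P = C(11,2)/C(19,2) = 55/171
P(both green) = 217/855 ≈ 0.2538.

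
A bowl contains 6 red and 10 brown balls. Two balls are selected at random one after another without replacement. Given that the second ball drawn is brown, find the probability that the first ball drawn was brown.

P(first=brown and the second ball drawn is brown) = (10/16)·(9/15) = 3/8.
P(the second ball drawn is brown) = Σ over first color = 1/4 + 3/8 = 5/8.
By Bayes, P(first=brown | the second ball drawn is brown) = 3/8 / 5/8 = 3/5 ≈ 0.6000.

3/5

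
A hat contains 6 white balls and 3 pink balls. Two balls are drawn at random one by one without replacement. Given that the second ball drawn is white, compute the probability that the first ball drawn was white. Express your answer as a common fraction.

P(first=white and the second ball drawn is white) = (6/9)·(5/8) = 5/12.
P(the second ball drawn is white) = Σ over first color = 5/12 + 1/4 = 2/3.
By Bayes, P(first=white | the second ball drawn is white) = 5/12 / 2/3 = 5/8 ≈ 0.6250.

5/8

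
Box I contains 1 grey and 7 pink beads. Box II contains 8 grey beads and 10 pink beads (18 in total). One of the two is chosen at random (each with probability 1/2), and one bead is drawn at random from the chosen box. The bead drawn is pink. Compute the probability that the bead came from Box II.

40/103

P(pink | Box I) = 7/8; P(pink | Box II) = 5/9.
P(pink) = 1/2·7/8 + 1/2·5/9 = 103/144.
By Bayes' rule, P(Box II | pink) = 5/18 / 103/144 = 40/103 ≈ 0.3883.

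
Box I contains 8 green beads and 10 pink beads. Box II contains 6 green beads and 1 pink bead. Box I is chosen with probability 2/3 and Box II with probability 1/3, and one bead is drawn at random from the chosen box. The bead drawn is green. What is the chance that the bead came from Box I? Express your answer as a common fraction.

28/55

P(green | Box I) = 4/9; P(green | Box II) = 6/7.
P(green) = 2/3·4/9 + 1/3·6/7 = 110/189.
By Bayes' rule, P(Box I | green) = 8/27 / 110/189 = 28/55 ≈ 0.5091.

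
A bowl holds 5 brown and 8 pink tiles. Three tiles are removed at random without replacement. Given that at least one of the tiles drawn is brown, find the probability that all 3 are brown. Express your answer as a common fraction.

1/23

P(all 3 brown) = C(5,3)/C(13,3) = 5/143; P(at least one brown) = 1 − C(8,3)/C(13,3) = 115/143.
Since 'all 3 brown' ⊆ 'at least one brown', P(all 3 | at least one) = 5/143 / 115/143 = 1/23 ≈ 0.0435.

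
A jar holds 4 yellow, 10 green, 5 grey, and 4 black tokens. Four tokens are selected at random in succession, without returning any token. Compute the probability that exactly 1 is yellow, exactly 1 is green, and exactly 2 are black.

48/1771

Unordered draws without replacement: count favorable combinations over C(23,4).
Favorable = C(4,1) · C(10,1) · C(5,0) · C(4,2) = 240; total = C(23,4) = 8855.
P = 240/8855 = 48/1771 ≈ 0.0271.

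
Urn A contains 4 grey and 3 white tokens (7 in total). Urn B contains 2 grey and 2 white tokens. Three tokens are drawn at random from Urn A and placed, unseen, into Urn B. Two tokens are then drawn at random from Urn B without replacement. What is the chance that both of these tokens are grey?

37/147

Condition on how many of the transferred tokens are grey (from Urn A: 4 grey of 7; then Urn B has 7 total).
  0 grey: C(4,0)C(3,3)/C(7,3) = 1/35; then P = C(2,2)/C(7,2) = 1/21
  1 grey: C(4,1)C(3,2)/C(7,3) = 12/35; then P = C(3,2)/C(7,2) = 1/7
  2 grey: C(4,2)C(3,1)/C(7,3) = 18/35; then P = C(4,2)/C(7,2) = 2/7
  3 grey: C(4,3)C(3,0)/C(7,3) = 4/35; then P = C(5,2)/C(7,2) = 10/21
P(both grey) = 37/147 ≈ 0.2517.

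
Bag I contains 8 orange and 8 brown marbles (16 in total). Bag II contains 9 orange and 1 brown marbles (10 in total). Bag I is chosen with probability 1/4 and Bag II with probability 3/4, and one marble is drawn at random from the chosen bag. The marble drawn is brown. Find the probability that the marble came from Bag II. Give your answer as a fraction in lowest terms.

3/8

P(brown | Bag I) = 1/2; P(brown | Bag II) = 1/10.
P(brown) = 1/4·1/2 + 3/4·1/10 = 1/5.
By Bayes' rule, P(Bag II | brown) = 3/40 / 1/5 = 3/8 ≈ 0.3750.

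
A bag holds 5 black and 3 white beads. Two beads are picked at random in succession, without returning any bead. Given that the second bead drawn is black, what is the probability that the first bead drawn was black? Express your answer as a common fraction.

4/7

P(first=black and the second bead drawn is black) = (5/8)·(4/7) = 5/14.
P(the second bead drawn is black) = Σ over first color = 5/14 + 15/56 = 5/8.
By Bayes, P(first=black | the second bead drawn is black) = 5/14 / 5/8 = 4/7 ≈ 0.5714.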